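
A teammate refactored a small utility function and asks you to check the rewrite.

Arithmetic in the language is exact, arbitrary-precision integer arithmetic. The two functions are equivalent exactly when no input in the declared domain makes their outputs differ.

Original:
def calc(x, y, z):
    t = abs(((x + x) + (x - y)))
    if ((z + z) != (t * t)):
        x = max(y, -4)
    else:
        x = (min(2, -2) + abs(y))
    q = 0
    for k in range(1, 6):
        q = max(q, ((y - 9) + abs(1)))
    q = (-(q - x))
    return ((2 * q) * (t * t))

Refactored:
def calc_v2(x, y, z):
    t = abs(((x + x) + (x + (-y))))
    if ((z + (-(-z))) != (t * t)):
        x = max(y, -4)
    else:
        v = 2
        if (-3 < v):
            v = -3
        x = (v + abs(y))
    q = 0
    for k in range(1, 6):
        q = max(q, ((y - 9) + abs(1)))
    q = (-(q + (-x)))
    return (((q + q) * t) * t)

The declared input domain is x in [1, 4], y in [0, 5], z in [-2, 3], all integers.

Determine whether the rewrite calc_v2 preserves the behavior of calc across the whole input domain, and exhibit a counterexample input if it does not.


These are not equivalent — on x=1, y=1, z=2 the outputs split (-8 vs -16).
calc: t=2, then ((z + z) != (t * t)) is false, then x=-1, then q=0, then (k=1), then q=0, then (k=2), then q=0, then (k=3), then q=0, then (k=4), then q=0, then (k=5), then q=0, then q=-1, then returns -8
calc_v2: t=2, then ((z + (-(-z))) != (t * t)) is false, then v=2, then (-3 < v) is true, then v=-3, then x=-2, then q=0, then (k=1), then q=0, then (k=2), then q=0, then (k=3), then q=0, then (k=4), then q=0, then (k=5), then q=0, then q=-2, then returns -16
verdict: not equivalent; witness: x=1, y=1, z=2


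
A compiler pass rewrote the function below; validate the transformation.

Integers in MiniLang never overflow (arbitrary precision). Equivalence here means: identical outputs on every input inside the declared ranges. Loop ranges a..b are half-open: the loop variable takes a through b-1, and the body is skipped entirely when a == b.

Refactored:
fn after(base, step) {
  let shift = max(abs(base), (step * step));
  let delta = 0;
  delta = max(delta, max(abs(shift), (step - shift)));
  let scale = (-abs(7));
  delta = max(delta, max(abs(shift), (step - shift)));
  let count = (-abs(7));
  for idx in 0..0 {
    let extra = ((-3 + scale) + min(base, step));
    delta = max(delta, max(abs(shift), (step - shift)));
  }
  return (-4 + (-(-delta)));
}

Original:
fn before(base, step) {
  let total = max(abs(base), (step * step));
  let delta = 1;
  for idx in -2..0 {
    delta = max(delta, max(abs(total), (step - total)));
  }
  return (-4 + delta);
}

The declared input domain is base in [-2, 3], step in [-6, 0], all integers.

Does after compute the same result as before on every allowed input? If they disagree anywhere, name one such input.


Try base=0, step=0.
before: total = 0; delta = 1; [idx=-2]; delta = 1; [idx=-1]; delta = 1; return -3
after: shift = 0; delta = 0; delta = 0; scale = -7; delta = 0; count = -7; the idx loop: no iterations; return -4
-3 and -4 differ, so these are not the same function on this domain.
verdict: not equivalent; witness: base=0, step=0


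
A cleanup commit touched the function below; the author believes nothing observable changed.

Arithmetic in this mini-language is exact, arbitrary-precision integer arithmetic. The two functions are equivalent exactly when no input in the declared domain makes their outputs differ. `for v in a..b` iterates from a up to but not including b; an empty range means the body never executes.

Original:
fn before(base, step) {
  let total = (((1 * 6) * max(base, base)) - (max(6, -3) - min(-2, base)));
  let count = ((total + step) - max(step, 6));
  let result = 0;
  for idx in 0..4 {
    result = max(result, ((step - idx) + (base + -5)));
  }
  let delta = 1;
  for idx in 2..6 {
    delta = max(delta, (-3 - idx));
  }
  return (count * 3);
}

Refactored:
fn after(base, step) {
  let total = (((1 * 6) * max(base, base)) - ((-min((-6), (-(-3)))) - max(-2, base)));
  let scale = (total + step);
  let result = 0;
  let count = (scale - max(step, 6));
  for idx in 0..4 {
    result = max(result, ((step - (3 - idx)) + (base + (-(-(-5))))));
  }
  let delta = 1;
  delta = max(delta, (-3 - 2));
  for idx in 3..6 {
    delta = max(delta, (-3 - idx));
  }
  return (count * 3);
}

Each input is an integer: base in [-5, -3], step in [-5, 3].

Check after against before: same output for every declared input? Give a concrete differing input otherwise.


On input base=-5, step=-5, before returns -156 while after returns -147.
verdict: not equivalent; witness: base=-5, step=-5


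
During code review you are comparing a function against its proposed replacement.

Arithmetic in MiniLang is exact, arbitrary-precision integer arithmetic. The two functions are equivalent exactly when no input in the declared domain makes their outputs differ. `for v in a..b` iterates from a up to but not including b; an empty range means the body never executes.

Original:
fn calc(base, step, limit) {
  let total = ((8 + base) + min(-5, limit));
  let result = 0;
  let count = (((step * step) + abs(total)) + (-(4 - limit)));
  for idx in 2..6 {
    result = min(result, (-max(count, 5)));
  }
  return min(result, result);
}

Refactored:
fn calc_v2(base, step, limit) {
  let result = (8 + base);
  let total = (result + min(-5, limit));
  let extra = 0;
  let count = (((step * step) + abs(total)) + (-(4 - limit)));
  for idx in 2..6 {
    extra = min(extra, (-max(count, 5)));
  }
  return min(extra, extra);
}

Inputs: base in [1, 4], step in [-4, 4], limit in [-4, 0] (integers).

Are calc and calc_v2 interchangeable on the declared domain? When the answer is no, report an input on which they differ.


Comparing the listings, the differences include: local variable names differ; and statement counts differ.
One worked example (base=3, step=4, limit=-3) — calc: total := 6 | result := 0 | count := 15 | iter idx=2: | result := -15 | iter idx=3: | result := -15 | iter idx=4: | result := -15 | iter idx=5: | result := -15 | result -15; calc_v2: result := 11 | total := 6 | extra := 0 | count := 15 | iter idx=2: | extra := -15 | iter idx=3: | extra := -15 | iter idx=4: | extra := -15 | iter idx=5: | extra := -15 | result -15; agreement on -15.
Across all 180 domain points the two functions coincide.
verdict: equivalent


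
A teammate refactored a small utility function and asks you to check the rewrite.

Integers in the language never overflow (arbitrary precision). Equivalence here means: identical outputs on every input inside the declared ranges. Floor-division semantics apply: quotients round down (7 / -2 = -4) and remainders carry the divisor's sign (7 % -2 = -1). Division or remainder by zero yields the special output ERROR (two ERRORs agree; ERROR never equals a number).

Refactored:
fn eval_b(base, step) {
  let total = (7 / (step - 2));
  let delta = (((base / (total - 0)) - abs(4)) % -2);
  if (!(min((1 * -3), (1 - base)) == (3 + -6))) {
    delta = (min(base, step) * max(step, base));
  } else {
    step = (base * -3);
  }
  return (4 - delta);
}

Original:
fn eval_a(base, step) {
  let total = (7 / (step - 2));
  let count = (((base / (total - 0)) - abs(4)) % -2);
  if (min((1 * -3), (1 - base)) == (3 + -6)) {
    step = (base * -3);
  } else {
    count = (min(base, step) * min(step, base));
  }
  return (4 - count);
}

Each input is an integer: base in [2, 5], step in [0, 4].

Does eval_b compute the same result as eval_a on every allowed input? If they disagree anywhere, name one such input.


The rewrite breaks on base=5, step=1, where the results are 3 and -1.
eval_a: total becomes -7; next count becomes -1; next (min((1 * -3), (1 - base)) == (3 + -6)) evaluates to false; next count becomes 1; next final value 3
eval_b: total becomes -7; next delta becomes -1; next (!(min((1 * -3), (1 - base)) == (3 + -6))) evaluates to true; next delta becomes 5; next final value -1
verdict: not equivalent; witness: base=5, step=1


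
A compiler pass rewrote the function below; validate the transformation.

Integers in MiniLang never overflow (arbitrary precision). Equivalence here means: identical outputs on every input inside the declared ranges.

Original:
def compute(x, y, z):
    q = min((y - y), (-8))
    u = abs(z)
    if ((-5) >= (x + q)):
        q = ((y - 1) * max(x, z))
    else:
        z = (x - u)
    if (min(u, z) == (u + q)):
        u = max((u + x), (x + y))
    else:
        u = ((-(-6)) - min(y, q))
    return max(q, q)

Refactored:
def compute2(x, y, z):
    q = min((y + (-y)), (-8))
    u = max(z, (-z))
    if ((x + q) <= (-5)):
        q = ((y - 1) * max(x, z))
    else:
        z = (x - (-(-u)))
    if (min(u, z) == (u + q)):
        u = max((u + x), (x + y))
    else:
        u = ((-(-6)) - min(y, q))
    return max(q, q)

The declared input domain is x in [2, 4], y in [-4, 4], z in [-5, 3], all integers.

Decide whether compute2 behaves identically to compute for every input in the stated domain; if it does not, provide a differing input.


Changes here: min/max/abs usage differs, comparison usage differs, arithmetic usage differs; the full 243-point sweep finds no disagreement.
verdict: equivalent


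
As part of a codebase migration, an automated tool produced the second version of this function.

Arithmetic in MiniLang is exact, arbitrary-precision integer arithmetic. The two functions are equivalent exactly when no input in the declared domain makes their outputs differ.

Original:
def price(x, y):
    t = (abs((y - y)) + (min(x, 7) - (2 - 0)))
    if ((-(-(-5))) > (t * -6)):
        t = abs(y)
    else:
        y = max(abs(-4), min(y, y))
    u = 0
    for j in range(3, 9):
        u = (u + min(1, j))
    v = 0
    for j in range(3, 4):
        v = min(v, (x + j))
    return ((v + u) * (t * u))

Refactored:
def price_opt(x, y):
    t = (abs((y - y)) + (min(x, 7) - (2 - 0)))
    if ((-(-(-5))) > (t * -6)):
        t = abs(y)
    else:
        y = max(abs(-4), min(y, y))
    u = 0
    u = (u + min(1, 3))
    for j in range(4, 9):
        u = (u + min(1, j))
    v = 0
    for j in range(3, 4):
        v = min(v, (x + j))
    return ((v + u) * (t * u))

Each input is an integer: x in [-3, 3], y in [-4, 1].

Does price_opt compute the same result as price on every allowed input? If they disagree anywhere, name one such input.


Differences: min/max/abs usage differs; and loop structure differs; and constant usage differs; and arithmetic usage differs; and statement counts differ — yet all 42 inputs agree.
verdict: equivalent


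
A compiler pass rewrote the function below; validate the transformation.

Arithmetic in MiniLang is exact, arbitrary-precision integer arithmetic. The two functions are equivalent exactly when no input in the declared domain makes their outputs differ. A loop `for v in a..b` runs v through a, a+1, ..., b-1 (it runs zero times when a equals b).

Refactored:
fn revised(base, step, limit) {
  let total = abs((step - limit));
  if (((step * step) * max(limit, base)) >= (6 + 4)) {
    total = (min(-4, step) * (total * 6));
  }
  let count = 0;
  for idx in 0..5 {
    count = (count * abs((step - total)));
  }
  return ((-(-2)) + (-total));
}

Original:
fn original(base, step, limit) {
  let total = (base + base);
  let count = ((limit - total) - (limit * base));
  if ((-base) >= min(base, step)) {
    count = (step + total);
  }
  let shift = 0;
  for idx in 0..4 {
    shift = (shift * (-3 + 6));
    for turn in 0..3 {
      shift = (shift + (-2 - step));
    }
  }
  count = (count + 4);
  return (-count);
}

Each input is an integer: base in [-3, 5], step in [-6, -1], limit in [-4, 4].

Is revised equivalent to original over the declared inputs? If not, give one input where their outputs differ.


Take base=-3, step=-6, limit=-4.
original: total := -6 | count := -10 | ((-base) >= min(base, step)): true | count := -12 | shift := 0 | iter idx=0: | shift := 0 | iter turn=0: | shift := 4 | iter turn=1: | shift := 8 | iter turn=2: | shift := 12 | iter idx=1: | shift := 36 | iter turn=0: | shift := 40 | iter turn=1: | shift := 44 | iter turn=2: | shift := 48 | iter idx=2: | shift := 144 | iter turn=0: | shift := 148 | iter turn=1: | shift := 152 | iter turn=2: | shift := 156 | iter idx=3: | shift := 468 | iter turn=0: | shift := 472 | iter turn=1: | shift := 476 | iter turn=2: | shift := 480 | count := -8 | result 8
revised: total := 2 | (((step * step) * max(limit, base)) >= (6 + 4)): false | count := 0 | iter idx=0: | count := 0 | iter idx=1: | count := 0 | iter idx=2: | count := 0 | iter idx=3: | count := 0 | iter idx=4: | count := 0 | result 0
8 and 0 differ, so these are not the same function on this domain.
verdict: not equivalent; witness: base=-3, step=-6, limit=-4


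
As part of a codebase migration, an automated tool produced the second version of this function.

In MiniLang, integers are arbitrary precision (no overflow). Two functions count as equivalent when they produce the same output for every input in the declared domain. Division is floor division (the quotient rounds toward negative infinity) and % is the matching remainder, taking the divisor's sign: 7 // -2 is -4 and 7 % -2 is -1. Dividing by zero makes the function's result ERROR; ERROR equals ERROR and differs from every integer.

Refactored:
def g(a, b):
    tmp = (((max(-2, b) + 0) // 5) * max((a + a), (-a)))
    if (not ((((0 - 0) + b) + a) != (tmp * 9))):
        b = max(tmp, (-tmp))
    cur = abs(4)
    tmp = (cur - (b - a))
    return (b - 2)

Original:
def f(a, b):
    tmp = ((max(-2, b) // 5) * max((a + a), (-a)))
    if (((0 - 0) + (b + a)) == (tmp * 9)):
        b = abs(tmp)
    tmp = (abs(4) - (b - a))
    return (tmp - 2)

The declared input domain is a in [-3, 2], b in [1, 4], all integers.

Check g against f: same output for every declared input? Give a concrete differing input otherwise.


a=-3, b=1 yields -2 from f but -1 from g.
verdict: not equivalent; witness: a=-3, b=1


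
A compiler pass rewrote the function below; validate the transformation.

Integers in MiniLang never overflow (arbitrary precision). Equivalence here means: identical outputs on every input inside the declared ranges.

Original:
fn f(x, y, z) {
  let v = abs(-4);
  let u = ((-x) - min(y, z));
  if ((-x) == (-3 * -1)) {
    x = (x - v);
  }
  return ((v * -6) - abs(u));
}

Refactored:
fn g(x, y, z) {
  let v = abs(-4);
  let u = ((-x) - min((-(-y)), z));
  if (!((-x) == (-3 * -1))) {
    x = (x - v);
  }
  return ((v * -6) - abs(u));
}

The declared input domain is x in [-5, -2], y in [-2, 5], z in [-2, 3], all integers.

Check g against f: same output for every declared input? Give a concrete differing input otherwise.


Equivalent. Whatever the rewrite altered, no input in the stated domain can expose a difference.
Across all 192 domain points the two functions coincide.
One worked example (x=-5, y=0, z=1) — f: v becomes 4; next u becomes 5; next ((-x) == (-3 * -1)) evaluates to false; next final value -29; g: v becomes 4; next u becomes 5; next (!((-x) == (-3 * -1))) evaluates to true; next x becomes -9; next final value -29; agreement on -29.
verdict: equivalent


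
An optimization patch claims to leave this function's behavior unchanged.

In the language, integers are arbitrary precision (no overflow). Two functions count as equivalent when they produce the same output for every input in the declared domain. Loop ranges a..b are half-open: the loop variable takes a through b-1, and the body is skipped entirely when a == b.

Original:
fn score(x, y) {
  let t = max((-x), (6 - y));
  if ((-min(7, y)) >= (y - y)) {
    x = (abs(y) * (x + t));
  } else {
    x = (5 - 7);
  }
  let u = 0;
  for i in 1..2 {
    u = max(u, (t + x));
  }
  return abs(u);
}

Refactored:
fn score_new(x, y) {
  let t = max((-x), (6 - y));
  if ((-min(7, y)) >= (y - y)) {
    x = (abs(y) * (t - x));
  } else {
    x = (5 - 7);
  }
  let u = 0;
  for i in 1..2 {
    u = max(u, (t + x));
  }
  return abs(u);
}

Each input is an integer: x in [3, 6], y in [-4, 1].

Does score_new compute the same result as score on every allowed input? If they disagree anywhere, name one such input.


Evaluate both at x=3, y=-4.
score: t := 10 | ((-min(7, y)) >= (y - y)): true | x := 52 | u := 0 | iter i=1: | u := 62 | result 62
score_new: t := 10 | ((-min(7, y)) >= (y - y)): true | x := 28 | u := 0 | iter i=1: | u := 38 | result 38
62 != 38, so the rewrite changes behavior.
verdict: not equivalent; witness: x=3, y=-4


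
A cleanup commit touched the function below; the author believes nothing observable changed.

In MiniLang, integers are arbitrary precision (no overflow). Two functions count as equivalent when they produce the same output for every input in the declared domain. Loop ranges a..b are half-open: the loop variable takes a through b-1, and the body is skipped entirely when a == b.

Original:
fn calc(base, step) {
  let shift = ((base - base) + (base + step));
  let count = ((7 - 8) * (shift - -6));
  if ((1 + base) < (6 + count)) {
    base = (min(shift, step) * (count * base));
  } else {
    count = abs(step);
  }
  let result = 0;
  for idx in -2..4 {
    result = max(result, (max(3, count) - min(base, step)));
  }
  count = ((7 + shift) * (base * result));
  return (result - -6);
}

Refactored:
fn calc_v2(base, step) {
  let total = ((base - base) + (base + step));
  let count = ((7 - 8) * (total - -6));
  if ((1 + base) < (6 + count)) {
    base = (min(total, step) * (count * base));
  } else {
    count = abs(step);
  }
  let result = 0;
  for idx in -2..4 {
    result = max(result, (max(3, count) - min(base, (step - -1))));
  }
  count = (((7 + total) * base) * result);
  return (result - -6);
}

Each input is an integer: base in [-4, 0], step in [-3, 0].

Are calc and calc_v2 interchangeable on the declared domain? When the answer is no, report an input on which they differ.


Input base=-4, step=-3: 12 from calc versus 11 from calc_v2.
verdict: not equivalent; witness: base=-4, step=-3


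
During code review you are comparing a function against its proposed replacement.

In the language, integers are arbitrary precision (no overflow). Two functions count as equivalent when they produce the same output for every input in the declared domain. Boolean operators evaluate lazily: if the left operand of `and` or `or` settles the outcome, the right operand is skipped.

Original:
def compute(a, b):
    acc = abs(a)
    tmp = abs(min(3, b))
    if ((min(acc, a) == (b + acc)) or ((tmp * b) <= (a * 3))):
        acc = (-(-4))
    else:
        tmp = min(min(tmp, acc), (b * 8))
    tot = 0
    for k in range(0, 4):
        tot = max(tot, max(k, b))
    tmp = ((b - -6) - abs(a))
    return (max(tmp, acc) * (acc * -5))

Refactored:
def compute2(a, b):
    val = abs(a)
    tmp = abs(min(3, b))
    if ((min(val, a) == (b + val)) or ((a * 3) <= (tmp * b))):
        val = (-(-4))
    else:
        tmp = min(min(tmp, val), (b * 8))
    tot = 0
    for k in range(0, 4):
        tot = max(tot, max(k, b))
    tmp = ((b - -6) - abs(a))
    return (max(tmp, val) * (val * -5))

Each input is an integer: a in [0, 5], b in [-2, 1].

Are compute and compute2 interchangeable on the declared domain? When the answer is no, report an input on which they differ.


These are not equivalent — on a=0, b=-2 the outputs split (-80 vs 0).
compute: acc becomes 0; next tmp becomes 2; next ((min(acc, a) == (b + acc)) or ((tmp * b) <= (a * 3))) evaluates to true; next acc becomes 4; next tot becomes 0; next at k=0:; next tot becomes 0; next at k=1:; next tot becomes 1; next at k=2:; next tot becomes 2; next at k=3:; next tot becomes 3; next tmp becomes 4; next final value -80
compute2: val becomes 0; next tmp becomes 2; next ((min(val, a) == (b + val)) or ((a * 3) <= (tmp * b))) evaluates to false; next tmp becomes -16; next tot becomes 0; next at k=0:; next tot becomes 0; next at k=1:; next tot becomes 1; next at k=2:; next tot becomes 2; next at k=3:; next tot becomes 3; next tmp becomes 4; next final value 0
verdict: not equivalent; witness: a=0, b=-2


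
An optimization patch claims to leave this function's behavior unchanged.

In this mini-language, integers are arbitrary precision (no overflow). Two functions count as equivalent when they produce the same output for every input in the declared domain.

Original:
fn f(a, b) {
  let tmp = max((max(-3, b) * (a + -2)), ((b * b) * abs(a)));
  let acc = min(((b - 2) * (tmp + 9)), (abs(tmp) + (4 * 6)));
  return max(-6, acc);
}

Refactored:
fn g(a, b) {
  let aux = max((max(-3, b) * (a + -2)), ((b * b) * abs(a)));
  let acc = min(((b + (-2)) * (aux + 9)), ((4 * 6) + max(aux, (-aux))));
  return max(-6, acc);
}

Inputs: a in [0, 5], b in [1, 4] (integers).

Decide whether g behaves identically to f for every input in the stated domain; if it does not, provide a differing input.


Behavior is preserved: although min/max/abs usage differs; also local variable names differ; also arithmetic usage differs, the outputs never diverge.
One worked example (a=2, b=1) — f: tmp=2, then acc=-11, then returns -6; g: aux=2, then acc=-11, then returns -6; agreement on -6.
Across all 24 domain points the two functions coincide.
verdict: equivalent


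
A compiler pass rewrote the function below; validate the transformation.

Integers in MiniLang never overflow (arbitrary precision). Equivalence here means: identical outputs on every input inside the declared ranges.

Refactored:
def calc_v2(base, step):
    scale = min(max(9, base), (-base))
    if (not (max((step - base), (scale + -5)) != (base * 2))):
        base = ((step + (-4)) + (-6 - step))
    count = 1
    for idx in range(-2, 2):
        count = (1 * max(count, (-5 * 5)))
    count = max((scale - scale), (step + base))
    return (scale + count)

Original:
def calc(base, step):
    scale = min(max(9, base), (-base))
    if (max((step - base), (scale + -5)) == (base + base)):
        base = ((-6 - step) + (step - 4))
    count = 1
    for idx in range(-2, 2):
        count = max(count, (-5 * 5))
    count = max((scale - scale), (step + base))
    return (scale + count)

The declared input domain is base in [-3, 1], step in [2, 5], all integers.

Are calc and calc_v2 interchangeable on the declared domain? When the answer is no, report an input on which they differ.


Changes here: arithmetic usage differs, plus constant usage differs, plus boolean connective usage differs, plus comparison usage differs; the full 20-point sweep finds no disagreement.
verdict: equivalent


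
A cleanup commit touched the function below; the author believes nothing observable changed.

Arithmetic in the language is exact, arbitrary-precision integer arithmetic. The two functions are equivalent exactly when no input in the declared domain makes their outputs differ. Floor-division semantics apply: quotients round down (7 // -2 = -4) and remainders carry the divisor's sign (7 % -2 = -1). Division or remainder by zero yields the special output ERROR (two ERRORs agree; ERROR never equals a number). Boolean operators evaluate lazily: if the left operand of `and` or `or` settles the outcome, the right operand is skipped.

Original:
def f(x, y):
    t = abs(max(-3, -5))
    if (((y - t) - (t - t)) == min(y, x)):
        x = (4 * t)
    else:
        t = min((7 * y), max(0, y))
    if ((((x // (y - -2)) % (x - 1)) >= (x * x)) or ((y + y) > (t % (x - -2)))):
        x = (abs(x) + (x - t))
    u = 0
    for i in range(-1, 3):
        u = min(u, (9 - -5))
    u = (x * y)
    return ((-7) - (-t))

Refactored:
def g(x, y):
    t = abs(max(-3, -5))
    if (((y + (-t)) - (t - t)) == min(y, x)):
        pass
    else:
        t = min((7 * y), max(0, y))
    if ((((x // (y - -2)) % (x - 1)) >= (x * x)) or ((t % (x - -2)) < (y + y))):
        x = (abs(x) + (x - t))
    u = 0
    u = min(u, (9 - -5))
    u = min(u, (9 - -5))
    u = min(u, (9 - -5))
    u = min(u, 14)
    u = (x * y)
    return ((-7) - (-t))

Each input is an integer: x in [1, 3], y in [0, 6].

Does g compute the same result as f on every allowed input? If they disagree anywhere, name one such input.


Input x=1, y=4: -4 from f versus ERROR from g.
verdict: not equivalent; witness: x=1, y=4


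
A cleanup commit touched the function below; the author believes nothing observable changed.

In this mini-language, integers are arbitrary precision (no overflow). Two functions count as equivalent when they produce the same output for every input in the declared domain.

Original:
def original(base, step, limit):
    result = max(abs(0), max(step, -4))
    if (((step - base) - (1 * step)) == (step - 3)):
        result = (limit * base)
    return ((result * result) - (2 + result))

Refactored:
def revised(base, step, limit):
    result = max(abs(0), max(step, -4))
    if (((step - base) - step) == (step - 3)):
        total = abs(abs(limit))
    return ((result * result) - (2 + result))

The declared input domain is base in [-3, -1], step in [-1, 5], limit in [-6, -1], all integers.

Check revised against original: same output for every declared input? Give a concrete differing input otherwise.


Take base=-2, step=5, limit=-6.
original: result=5, then (((step - base) - (1 * step)) == (step - 3)) is true, then result=12, then returns 130
revised: result=5, then (((step - base) - step) == (step - 3)) is true, then total=6, then returns 18
130 against 18: the behavior changed.
verdict: not equivalent; witness: base=-2, step=5, limit=-6


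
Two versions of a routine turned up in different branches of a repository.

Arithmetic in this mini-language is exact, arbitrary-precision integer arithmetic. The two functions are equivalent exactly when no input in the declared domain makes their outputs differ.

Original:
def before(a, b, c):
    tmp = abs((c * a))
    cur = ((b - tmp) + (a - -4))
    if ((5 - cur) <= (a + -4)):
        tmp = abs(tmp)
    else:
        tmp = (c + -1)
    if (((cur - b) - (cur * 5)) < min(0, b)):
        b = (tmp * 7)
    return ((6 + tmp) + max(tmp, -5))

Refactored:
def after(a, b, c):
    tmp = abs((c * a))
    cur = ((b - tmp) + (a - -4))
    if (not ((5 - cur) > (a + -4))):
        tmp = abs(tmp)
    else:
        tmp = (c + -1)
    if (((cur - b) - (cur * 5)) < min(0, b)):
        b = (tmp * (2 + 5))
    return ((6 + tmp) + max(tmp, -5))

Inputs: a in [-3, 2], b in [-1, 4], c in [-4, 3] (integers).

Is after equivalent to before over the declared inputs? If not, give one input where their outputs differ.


Behavior is preserved: although comparison usage differs, and boolean connective usage differs, and arithmetic usage differs, and constant usage differs, the outputs never diverge.
As a probe, take a=-3, b=0, c=-4: before runs tmp=12, then cur=-11, then ((5 - cur) <= (a + -4)) is false, then tmp=-5, then (((cur - b) - (cur * 5)) < min(0, b)) is false, then returns -4; after runs tmp=12, then cur=-11, then (not ((5 - cur) > (a + -4))) is false, then tmp=-5, then (((cur - b) - (cur * 5)) < min(0, b)) is false, then returns -4; both end at -4.
Sweeping the whole domain (288 inputs) finds no disagreement.
verdict: equivalent


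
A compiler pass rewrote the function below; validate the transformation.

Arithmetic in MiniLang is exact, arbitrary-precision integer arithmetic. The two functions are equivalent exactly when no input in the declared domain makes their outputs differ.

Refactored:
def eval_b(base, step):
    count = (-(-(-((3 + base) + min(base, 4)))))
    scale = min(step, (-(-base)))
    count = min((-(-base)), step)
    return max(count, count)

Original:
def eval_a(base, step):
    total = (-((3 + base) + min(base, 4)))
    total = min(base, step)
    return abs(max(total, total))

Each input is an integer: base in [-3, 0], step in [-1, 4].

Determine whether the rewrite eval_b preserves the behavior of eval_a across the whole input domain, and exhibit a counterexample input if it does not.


There is a counterexample at base=-3, step=-1: 3 on one side, -3 on the other.
eval_a: total=3, then total=-3, then returns 3
eval_b: count=3, then scale=-3, then count=-3, then returns -3
verdict: not equivalent; witness: base=-3, step=-1


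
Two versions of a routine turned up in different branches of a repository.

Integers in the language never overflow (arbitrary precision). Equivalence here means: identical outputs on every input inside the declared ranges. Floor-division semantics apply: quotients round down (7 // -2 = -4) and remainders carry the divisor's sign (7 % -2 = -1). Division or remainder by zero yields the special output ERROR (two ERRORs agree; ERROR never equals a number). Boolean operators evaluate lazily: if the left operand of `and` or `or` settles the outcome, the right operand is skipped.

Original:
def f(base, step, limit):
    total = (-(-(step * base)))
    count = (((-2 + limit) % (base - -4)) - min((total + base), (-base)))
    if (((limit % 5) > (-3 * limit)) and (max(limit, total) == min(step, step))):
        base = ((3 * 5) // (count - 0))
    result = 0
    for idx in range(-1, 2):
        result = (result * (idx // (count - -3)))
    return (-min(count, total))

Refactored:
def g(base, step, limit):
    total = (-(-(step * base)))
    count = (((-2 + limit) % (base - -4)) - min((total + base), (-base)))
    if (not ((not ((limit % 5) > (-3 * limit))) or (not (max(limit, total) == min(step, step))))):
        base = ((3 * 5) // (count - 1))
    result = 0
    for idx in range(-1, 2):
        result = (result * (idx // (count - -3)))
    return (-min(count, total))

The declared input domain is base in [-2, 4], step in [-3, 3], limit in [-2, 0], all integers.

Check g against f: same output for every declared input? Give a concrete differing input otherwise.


The rewrite breaks on base=-1, step=0, limit=-1, where the results are 0 and ERROR.
f: total := 0 | count := 1 | (((limit % 5) > (-3 * limit)) and (max(limit, total) == min(step, step))): true | base := 15 | result := 0 | iter idx=-1: | result := 0 | iter idx=0: | result := 0 | iter idx=1: | result := 0 | result 0
g: total := 0 | count := 1 | (not ((not ((limit % 5) > (-3 * limit))) or (not (max(limit, total) == min(step, step))))): true | divide-by-zero, output ERROR
verdict: not equivalent; witness: base=-1, step=0, limit=-1


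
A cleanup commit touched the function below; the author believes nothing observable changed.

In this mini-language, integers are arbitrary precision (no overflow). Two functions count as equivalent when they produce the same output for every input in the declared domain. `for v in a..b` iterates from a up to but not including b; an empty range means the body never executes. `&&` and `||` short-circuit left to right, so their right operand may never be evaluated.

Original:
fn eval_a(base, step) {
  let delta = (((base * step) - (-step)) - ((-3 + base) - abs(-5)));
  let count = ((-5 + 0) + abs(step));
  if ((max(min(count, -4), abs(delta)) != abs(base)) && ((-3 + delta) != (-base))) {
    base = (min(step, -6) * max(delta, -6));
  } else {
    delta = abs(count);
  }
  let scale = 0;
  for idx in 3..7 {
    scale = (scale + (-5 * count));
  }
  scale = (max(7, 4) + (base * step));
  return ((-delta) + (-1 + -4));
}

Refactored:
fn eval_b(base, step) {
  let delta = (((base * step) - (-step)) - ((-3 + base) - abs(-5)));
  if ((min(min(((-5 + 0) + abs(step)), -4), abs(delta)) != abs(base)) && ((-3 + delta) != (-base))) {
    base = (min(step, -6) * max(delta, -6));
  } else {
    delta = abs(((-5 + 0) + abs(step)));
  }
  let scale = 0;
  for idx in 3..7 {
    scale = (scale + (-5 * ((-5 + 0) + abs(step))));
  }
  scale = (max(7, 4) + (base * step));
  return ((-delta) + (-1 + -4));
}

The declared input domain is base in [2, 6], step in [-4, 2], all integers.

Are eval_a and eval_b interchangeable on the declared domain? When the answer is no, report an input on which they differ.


There is a counterexample at base=3, step=-2: -8 on one side, -2 on the other.
eval_a: delta becomes -3; next count becomes -3; next ((max(min(count, -4), abs(delta)) != abs(base)) && ((-3 + delta) != (-base))) evaluates to false; next delta becomes 3; next scale becomes 0; next at idx=3:; next scale becomes 15; next at idx=4:; next scale becomes 30; next at idx=5:; next scale becomes 45; next at idx=6:; next scale becomes 60; next scale becomes 1; next final value -8
eval_b: delta becomes -3; next ((min(min(((-5 + 0) + abs(step)), -4), abs(delta)) != abs(base)) && ((-3 + delta) != (-base))) evaluates to true; next base becomes 18; next scale becomes 0; next at idx=3:; next scale becomes 15; next at idx=4:; next scale becomes 30; next at idx=5:; next scale becomes 45; next at idx=6:; next scale becomes 60; next scale becomes -29; next final value -2
verdict: not equivalent; witness: base=3, step=-2


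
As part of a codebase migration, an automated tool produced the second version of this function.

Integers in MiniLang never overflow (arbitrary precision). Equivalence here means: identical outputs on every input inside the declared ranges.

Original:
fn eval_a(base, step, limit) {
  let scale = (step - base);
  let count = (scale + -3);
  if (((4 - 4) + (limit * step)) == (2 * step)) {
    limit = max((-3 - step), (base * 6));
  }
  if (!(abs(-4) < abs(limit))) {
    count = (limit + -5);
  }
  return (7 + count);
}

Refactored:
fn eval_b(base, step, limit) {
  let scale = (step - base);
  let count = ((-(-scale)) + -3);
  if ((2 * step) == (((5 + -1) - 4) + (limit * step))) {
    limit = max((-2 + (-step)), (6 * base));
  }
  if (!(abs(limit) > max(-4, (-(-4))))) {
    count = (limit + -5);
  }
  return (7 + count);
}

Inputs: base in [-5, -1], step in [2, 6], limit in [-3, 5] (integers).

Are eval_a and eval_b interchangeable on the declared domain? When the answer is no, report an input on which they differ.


There is a counterexample at base=-5, step=2, limit=2: 11 on one side, -2 on the other.
eval_a: scale=7, then count=4, then (((4 - 4) + (limit * step)) == (2 * step)) is true, then limit=-5, then (!(abs(-4) < abs(limit))) is false, then returns 11
eval_b: scale=7, then count=4, then ((2 * step) == (((5 + -1) - 4) + (limit * step))) is true, then limit=-4, then (!(abs(limit) > max(-4, (-(-4))))) is true, then count=-9, then returns -2
verdict: not equivalent; witness: base=-5, step=2, limit=2


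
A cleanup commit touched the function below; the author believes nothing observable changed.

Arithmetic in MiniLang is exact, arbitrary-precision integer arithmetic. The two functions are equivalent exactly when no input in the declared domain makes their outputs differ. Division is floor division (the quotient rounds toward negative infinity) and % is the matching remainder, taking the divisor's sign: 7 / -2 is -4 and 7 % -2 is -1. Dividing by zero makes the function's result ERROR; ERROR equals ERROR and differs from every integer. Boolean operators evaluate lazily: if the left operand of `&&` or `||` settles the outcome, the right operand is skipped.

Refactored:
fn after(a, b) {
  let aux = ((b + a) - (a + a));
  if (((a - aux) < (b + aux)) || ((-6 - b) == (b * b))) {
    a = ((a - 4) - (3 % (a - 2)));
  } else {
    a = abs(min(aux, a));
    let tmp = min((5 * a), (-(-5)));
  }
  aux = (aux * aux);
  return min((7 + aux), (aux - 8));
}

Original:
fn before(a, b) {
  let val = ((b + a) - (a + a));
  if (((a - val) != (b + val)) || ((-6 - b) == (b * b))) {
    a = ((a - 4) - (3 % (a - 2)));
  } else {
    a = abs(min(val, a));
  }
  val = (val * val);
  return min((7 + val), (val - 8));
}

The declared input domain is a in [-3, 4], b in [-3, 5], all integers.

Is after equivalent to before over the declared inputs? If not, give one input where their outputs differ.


Consider the input a=2, b=-3.
before: val becomes -5; next (((a - val) != (b + val)) || ((-6 - b) == (b * b))) evaluates to true; next hits division by zero so the output is ERROR
after: aux becomes -5; next (((a - aux) < (b + aux)) || ((-6 - b) == (b * b))) evaluates to false; next a becomes 5; next tmp becomes 5; next aux becomes 25; next final value 17
ERROR against 17: the behavior changed.
verdict: not equivalent; witness: a=2, b=-3


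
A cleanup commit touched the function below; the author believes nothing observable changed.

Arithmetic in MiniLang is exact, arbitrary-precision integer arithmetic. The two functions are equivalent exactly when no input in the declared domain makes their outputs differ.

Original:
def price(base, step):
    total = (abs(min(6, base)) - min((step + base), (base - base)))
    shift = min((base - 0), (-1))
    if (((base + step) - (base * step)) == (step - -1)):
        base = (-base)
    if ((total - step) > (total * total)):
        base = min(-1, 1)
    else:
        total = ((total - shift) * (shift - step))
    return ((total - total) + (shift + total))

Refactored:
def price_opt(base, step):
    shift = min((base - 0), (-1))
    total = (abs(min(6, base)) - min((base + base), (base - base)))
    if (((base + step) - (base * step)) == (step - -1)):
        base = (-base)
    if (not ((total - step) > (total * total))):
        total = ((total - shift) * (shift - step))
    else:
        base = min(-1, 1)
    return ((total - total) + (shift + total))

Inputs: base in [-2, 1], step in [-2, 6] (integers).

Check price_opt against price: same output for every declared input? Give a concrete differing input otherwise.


Try base=-2, step=-1.
price: total = 5; shift = -2; (((base + step) - (base * step)) == (step - -1)) -> false; ((total - step) > (total * total)) -> false; total = -7; return -9
price_opt: shift = -2; total = 6; (((base + step) - (base * step)) == (step - -1)) -> false; (not ((total - step) > (total * total))) -> true; total = -8; return -10
-9 against -10: the behavior changed.
verdict: not equivalent; witness: base=-2, step=-1


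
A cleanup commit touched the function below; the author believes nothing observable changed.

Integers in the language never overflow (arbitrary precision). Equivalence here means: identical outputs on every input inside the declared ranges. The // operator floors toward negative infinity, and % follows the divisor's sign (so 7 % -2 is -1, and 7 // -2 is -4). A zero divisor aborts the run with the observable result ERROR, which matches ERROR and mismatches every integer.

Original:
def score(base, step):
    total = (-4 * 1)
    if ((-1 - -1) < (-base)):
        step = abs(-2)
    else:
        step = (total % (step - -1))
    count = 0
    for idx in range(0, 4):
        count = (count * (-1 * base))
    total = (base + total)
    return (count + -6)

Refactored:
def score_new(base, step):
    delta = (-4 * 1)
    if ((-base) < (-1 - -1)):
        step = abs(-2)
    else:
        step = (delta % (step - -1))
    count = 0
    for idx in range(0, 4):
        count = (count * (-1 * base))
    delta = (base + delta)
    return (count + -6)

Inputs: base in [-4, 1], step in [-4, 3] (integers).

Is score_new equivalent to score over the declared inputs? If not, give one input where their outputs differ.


Not equivalent: base=-4, step=-1 separates them (-6 vs ERROR).
score: total := -4 | ((-1 - -1) < (-base)): true | step := 2 | count := 0 | iter idx=0: | count := 0 | iter idx=1: | count := 0 | iter idx=2: | count := 0 | iter idx=3: | count := 0 | total := -8 | result -6
score_new: delta := -4 | ((-base) < (-1 - -1)): false | divide-by-zero, output ERROR
verdict: not equivalent; witness: base=-4, step=-1


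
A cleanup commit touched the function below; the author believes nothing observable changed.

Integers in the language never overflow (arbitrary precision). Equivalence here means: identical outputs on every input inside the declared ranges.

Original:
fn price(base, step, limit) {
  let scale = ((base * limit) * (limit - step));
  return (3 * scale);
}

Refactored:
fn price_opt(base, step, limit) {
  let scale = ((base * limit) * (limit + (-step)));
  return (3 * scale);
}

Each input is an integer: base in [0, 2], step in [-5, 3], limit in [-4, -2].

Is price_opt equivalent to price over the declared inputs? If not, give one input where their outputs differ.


Reading the diff, among the changes: arithmetic usage differs.
One worked example (base=2, step=1, limit=-4) — price: scale becomes 40; next final value 120; price_opt: scale becomes 40; next final value 120; agreement on 120.
An exhaustive pass over the 81 declared inputs shows identical outputs.
verdict: equivalent


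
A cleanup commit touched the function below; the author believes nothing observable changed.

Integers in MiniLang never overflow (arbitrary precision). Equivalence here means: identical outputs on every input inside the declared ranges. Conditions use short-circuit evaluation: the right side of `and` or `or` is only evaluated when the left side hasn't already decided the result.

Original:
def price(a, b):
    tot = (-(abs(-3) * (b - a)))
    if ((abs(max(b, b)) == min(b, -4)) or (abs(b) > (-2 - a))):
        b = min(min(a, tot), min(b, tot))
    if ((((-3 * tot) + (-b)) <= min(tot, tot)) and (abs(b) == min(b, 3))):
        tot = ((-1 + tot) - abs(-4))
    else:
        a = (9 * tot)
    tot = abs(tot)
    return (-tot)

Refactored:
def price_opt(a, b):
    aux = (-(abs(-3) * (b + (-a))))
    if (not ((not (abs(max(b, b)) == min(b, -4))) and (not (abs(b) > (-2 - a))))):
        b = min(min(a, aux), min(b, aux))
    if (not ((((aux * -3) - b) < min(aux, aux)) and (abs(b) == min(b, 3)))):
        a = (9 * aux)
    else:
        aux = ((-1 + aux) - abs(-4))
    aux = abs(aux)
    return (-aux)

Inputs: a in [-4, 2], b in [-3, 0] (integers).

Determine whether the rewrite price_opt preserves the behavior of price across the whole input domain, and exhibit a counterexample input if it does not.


Consider the input a=0, b=0.
price: tot becomes 0; next ((abs(max(b, b)) == min(b, -4)) or (abs(b) > (-2 - a))) evaluates to true; next b becomes 0; next ((((-3 * tot) + (-b)) <= min(tot, tot)) and (abs(b) == min(b, 3))) evaluates to true; next tot becomes -5; next tot becomes 5; next final value -5
price_opt: aux becomes 0; next (not ((not (abs(max(b, b)) == min(b, -4))) and (not (abs(b) > (-2 - a))))) evaluates to true; next b becomes 0; next (not ((((aux * -3) - b) < min(aux, aux)) and (abs(b) == min(b, 3)))) evaluates to true; next a becomes 0; next aux becomes 0; next final value 0
-5 and 0 differ, so these are not the same function on this domain.
verdict: not equivalent; witness: a=0, b=0
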